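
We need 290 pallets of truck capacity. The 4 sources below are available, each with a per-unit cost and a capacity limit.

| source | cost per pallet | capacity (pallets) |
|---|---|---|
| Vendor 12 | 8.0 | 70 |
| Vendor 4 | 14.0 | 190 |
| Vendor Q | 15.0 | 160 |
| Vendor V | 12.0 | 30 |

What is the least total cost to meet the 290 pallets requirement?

Fill from the cheapest source first.
Vendor 12 at 8.0: take all 70 pallets → 220 still needed.
Vendor V at 12.0: take all 30 pallets → 190 still needed.
Take 190 from Vendor 4 at 14.0 → need 0 more.
Vendor Q: unused.
Cost = 70×8.0 + 30×12.0 + 190×14.0 = 3580.

3580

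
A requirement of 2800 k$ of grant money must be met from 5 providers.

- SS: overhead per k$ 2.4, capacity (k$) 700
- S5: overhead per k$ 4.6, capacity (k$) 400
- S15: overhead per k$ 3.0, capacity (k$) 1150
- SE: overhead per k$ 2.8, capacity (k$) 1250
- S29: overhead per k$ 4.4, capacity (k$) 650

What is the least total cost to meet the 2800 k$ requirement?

Cheapest first:
SS (2.4): use full 700 → 2100 k$ to go.
SE (2.8): use full 1250 → 850 k$ to go.
Take 850 from S15 at 3.0 to finish.
S29, S5: unused.
Cost = 700×2.4 + 1250×2.8 + 850×3.0 = 7730.

7730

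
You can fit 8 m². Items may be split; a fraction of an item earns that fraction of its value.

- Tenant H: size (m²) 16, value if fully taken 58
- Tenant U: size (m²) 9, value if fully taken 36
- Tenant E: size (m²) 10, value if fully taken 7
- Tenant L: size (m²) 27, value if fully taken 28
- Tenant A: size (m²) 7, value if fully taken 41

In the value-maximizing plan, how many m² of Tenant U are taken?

1

Best value per unit of size first: Tenant A 41/7≈5.86, Tenant U 36/9≈4, Tenant H 58/16≈3.62, Tenant L 28/27≈1.04, Tenant E 7/10≈0.7.
Take all of Tenant A (7 m², value 41) — 1 m² left.
Only 1 m² remain; take 1/9 of Tenant U for value 36×1/9 = 4.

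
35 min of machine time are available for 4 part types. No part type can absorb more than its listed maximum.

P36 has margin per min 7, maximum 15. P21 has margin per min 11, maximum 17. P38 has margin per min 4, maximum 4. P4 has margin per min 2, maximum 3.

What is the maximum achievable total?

Highest margin per min first: P21 11 > P36 7 > P38 4 > P4 2.
Give P21 17 to hit its cap of 17 → 18 left.
P36: +15 to 15 (cap) → 3 left.
Only 3 left; P38 takes them to reach 3.
Total = 7×15 + 11×17 + 4×3 = 304.

304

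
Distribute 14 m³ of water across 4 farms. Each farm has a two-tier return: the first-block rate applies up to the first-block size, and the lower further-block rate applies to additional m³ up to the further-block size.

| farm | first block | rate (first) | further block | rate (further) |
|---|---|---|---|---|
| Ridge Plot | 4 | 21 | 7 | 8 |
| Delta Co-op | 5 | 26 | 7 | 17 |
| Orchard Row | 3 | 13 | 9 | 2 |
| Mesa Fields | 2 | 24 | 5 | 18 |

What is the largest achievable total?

316

Order all 8 blocks by rate: Delta Co-op/first 26 > Mesa Fields/first 24 > Ridge Plot/first 21 > Mesa Fields/second 18 > Delta Co-op/second 17 > Orchard Row/first 13 > Ridge Plot/second 8 > Orchard Row/second 2.
Delta Co-op/first (26): +5 — 9 left.
Mesa Fields first at 24: fill all 2 — 7 left.
Ridge Plot/first (21): +4 — 3 left.
Mesa Fields second at 18: only 3 left, fill 3.
Total = 26×5 + 24×2 + 21×4 + 18×3 = 316.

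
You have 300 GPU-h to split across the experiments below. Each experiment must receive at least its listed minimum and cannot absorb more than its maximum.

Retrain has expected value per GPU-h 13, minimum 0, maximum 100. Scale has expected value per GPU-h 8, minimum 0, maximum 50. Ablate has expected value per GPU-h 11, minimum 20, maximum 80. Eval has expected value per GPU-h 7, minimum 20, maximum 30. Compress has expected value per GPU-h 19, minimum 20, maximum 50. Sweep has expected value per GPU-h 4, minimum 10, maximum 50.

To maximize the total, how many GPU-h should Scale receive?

Meeting every minimum uses 0+0+20+20+20+10 = 70 GPU-h, leaving 230.
Highest expected value per GPU-h first: Compress 19 > Retrain 13 > Ablate 11 > Scale 8 > Eval 7 > Sweep 4.
Compress: +30 to 50 (cap) — 200 left.
Give Retrain 100 more to hit its cap of 100 — 100 left.
Ablate: +60 to 80 (cap) — 40 left.
Scale has room for 50 more but only 40 remain, so it gets 40.

40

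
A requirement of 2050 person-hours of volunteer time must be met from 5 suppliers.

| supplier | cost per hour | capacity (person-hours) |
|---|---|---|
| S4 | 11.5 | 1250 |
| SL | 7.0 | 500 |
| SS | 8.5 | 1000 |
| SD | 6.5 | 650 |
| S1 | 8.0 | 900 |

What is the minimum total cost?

Fill from the cheapest supplier first.
SD (6.5): use full 650 — 1400 person-hours to go.
SL at 7.0: take all 500 person-hours — 900 still needed.
Take 900 from S1 at 8.0 — need 0 more.
SS, S4: unused.
Cost = 650×6.5 + 500×7.0 + 900×8.0 = 14925.

14925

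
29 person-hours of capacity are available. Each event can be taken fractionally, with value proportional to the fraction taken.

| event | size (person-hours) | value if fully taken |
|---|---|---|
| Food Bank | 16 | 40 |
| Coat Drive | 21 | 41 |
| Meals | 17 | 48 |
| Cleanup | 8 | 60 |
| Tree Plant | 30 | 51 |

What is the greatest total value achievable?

Sort by value density: Cleanup 60/8≈7.5, Meals 48/17≈2.82, Food Bank 40/16≈2.5, Coat Drive 41/21≈1.95, Tree Plant 51/30≈1.7.
All 8 person-hours of Cleanup fit (value 60) ; 21 remain.
Take all of Meals (17 person-hours, value 48) ; 4 person-hours left.
Only 4 person-hours remain; take 4/16 of Food Bank for value 40×4/16 = 10.
Total value = 118.

118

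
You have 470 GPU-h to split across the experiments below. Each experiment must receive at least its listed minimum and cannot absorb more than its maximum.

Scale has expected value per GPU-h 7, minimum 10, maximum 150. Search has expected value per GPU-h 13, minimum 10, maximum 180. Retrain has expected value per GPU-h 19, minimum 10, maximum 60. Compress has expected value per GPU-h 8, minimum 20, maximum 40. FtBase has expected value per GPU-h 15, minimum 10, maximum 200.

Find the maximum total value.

Meeting every minimum uses 10+10+10+20+10 = 60 GPU-h, leaving 410.
Highest expected value per GPU-h first: Retrain 19 > FtBase 15 > Search 13 > Compress 8 > Scale 7.
Give Retrain 50 more to hit its cap of 60 — 360 left.
FtBase takes 190 more to reach its cap of 200 — 170 left.
Search takes 170 more to reach its cap of 180 — 0 left.
Total = 7×10 + 13×180 + 19×60 + 8×20 + 15×200 = 6710.

6710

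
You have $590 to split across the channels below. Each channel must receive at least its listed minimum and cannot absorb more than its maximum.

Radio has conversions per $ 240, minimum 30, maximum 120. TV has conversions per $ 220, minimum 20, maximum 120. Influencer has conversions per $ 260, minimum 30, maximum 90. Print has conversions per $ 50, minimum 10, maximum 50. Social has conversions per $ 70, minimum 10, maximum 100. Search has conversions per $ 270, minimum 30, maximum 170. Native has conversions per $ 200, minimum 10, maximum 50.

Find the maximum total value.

Meeting every minimum uses 30+20+30+10+10+30+10 = 140 $, leaving 450.
Highest conversions per $ first: Search 270 > Influencer 260 > Radio 240 > TV 220 > Native 200 > Social 70 > Print 50.
Search takes 140 more to reach its cap of 170 — 310 left.
Influencer: +60 to 90 (cap) — 250 left.
Give Radio 90 more to hit its cap of 120 — 160 left.
Give TV 100 more to hit its cap of 120 — 60 left.
Give Native 40 more to hit its cap of 50 — 20 left.
Social has room for 90 more but only 20 remain, so it gets 30.
Total = 240×120 + 220×120 + 260×90 + 50×10 + 70×30 + 270×170 + 200×50 = 137100.

137100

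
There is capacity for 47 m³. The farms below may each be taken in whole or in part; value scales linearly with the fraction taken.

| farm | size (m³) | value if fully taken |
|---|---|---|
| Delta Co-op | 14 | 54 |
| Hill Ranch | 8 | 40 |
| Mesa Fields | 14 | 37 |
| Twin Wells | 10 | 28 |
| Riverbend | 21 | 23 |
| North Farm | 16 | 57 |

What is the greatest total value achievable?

176.2

Sort by value density: Hill Ranch 40/8≈5, Delta Co-op 54/14≈3.86, North Farm 57/16≈3.56, Twin Wells 28/10≈2.8, Mesa Fields 37/14≈2.64, Riverbend 23/21≈1.1.
Take all of Hill Ranch (8 m³, value 40) ; 39 m³ left.
Delta Co-op: take in full, 14 m³ for value 54 ; 25 left.
North Farm: take in full, 16 m³ for value 57 ; 9 left.
Only 9 m³ remain; take 9/10 of Twin Wells for value 28×9/10 = 25.2.
Total value = 176.2.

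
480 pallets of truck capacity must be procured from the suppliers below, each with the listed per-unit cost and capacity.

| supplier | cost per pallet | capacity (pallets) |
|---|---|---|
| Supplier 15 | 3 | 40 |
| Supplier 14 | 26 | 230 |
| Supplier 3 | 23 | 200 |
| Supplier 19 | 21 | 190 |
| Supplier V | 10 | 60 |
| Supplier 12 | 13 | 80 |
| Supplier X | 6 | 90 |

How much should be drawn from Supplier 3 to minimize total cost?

20

Fill from the cheapest supplier first.
Supplier 15 at 3: take all 40 pallets → 440 still needed.
Supplier X (6): use full 90 → 350 pallets to go.
Take 60 from Supplier V at 10 → need 290 more.
Take 80 from Supplier 12 at 13 → need 210 more.
Take 190 from Supplier 19 at 21 → need 20 more.
Supplier 3 (23): take the remaining 20 → done.
Supplier 14: unused.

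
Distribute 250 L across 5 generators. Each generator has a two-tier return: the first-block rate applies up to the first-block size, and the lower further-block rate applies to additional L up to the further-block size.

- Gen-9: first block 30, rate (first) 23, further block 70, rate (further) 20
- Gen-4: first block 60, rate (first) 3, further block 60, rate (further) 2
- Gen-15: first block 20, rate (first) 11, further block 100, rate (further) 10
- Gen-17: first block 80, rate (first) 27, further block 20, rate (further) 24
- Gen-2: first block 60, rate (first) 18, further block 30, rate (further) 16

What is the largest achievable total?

5630

Treat each block as its own option and order by rate: Gen-17/first 27 > Gen-17/second 24 > Gen-9/first 23 > Gen-9/second 20 > Gen-2/first 18 > Gen-2/second 16 > Gen-15/first 11 > Gen-15/second 10 > Gen-4/first 3 > Gen-4/second 2.
Fill Gen-17 first block (80 at 27) ; 170 left.
Gen-17 second at 24: fill all 20 ; 150 left.
Gen-9 first at 23: fill all 30 ; 120 left.
Gen-9/second (20): +70 ; 50 left.
Gen-2/first: +50 of 60 at 18; pool empty.
Total = 27×80 + 24×20 + 23×30 + 20×70 + 18×50 = 5630.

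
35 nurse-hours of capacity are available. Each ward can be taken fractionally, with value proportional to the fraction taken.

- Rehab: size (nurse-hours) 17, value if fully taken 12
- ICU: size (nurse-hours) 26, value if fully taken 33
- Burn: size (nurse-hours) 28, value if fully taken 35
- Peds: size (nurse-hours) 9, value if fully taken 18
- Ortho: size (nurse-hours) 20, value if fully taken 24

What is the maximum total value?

Best value per unit of size first: Peds 18/9≈2, ICU 33/26≈1.27, Burn 35/28≈1.25, Ortho 24/20≈1.2, Rehab 12/17≈0.706.
Take all of Peds (9 nurse-hours, value 18) ; 26 nurse-hours left.
All 26 nurse-hours of ICU fit (value 33) ; 0 remain.
Total value = 51.

51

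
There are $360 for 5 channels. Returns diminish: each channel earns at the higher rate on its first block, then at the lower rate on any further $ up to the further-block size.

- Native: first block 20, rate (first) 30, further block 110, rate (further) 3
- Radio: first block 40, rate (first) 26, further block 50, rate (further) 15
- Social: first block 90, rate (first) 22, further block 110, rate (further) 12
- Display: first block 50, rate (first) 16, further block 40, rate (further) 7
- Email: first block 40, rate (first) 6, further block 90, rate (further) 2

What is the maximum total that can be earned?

6490

Order all 10 blocks by rate: Native/tier1 30 > Radio/tier1 26 > Social/tier1 22 > Display/tier1 16 > Radio/tier2 15 > Social/tier2 12 > Display/tier2 7 > Email/tier1 6 > Native/tier2 3 > Email/tier2 2.
Native tier1 at 30: fill all 20 ; 340 left.
Radio tier1 at 26: fill all 40 ; 300 left.
Social tier1 at 22: fill all 90 ; 210 left.
Display/tier1 (16): +50 ; 160 left.
Radio/tier2 (15): +50 ; 110 left.
Social tier2 at 12: fill all 110 ; 0 left.
Total = 30×20 + 26×40 + 22×90 + 16×50 + 15×50 + 12×110 = 6490.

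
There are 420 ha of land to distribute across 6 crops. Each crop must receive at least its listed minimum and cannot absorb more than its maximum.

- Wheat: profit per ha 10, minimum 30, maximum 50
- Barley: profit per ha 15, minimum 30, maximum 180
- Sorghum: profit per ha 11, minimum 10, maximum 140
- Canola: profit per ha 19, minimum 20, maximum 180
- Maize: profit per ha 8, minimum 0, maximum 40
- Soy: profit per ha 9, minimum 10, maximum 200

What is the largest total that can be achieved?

6730

Meeting every minimum uses 30+30+10+20+0+10 = 100 ha, leaving 320.
Order the crops by profit per ha: Canola 19 > Barley 15 > Sorghum 11 > Wheat 10 > Soy 9 > Maize 8.
Canola: +160 to 180 (cap) — 160 left.
Barley: +150 to 180 (cap) — 10 left.
Sorghum: +10 (room for 130) → 20. Pool exhausted.
Total = 10×30 + 15×180 + 11×20 + 19×180 + 9×10 = 6730.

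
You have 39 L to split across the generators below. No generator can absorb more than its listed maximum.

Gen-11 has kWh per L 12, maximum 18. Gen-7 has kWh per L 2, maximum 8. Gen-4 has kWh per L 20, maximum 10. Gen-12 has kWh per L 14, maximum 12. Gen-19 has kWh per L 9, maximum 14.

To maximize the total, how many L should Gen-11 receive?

Order the generators by kWh per L: Gen-4 20 > Gen-12 14 > Gen-11 12 > Gen-19 9 > Gen-7 2.
Give Gen-4 10 to hit its cap of 10 — 29 left.
Gen-12: +12 to 12 (cap) — 17 left.
Gen-11: +17 (room for 18) → 17. Pool exhausted.

17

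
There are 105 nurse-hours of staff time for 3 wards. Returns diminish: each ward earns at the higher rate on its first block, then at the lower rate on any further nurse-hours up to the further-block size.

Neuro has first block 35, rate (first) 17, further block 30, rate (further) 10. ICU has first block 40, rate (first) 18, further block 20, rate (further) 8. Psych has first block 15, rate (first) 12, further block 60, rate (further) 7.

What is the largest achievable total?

1645

Treat each block as its own option and order by rate: ICU/tier1 18 > Neuro/tier1 17 > Psych/tier1 12 > Neuro/tier2 10 > ICU/tier2 8 > Psych/tier2 7.
ICU/tier1 (18): +40 → 65 left.
Neuro tier1 at 17: fill all 35 → 30 left.
Fill Psych tier1 block (15 at 12) → 15 left.
Neuro tier2 at 10: only 15 left, fill 15.
Total = 18×40 + 17×35 + 12×15 + 10×15 = 1645.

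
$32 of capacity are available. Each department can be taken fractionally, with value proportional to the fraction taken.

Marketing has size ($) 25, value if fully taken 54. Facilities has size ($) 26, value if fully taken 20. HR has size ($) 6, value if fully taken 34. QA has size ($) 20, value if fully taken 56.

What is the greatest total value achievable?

102.96

Sort by value density: HR 34/6≈5.67, QA 56/20≈2.8, Marketing 54/25≈2.16, Facilities 20/26≈0.769.
Take all of HR (6 $, value 34) — 26 $ left.
All 20 $ of QA fit (value 56) — 6 remain.
Only 6 $ remain; take 6/25 of Marketing for value 54×6/25 = 12.96.
Total value = 102.96.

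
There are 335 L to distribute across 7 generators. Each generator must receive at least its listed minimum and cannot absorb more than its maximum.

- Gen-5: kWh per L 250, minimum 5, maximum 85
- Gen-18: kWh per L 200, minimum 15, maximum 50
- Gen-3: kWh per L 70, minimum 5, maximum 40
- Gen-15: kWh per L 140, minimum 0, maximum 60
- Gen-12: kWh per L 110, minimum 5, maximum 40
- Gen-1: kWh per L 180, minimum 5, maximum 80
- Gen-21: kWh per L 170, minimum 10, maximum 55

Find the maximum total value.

Meeting every minimum uses 5+15+5+0+5+5+10 = 45 L, leaving 290.
Highest kWh per L first: Gen-5 250 > Gen-18 200 > Gen-1 180 > Gen-21 170 > Gen-15 140 > Gen-12 110 > Gen-3 70.
Give Gen-5 80 more to hit its cap of 85 ; 210 left.
Give Gen-18 35 more to hit its cap of 50 ; 175 left.
Gen-1: +75 to 80 (cap) ; 100 left.
Gen-21 takes 45 more to reach its cap of 55 ; 55 left.
Gen-15 has room for 60 more but only 55 remain, so it gets 55.
Total = 250×85 + 200×50 + 70×5 + 140×55 + 110×5 + 180×80 + 170×55 = 63600.

63600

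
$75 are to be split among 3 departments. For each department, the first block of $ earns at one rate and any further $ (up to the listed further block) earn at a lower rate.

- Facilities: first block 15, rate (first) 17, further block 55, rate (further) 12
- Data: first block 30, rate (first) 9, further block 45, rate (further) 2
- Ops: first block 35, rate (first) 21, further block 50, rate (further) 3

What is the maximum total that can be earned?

Rank every tier by rate: Ops/T1 21 > Facilities/T1 17 > Facilities/T2 12 > Data/T1 9 > Ops/T2 3 > Data/T2 2.
Fill Ops T1 block (35 at 21) → 40 left.
Fill Facilities T1 block (15 at 17) → 25 left.
Facilities T2 at 12: only 25 left, fill 25.
Total = 21×35 + 17×15 + 12×25 = 1290.

1290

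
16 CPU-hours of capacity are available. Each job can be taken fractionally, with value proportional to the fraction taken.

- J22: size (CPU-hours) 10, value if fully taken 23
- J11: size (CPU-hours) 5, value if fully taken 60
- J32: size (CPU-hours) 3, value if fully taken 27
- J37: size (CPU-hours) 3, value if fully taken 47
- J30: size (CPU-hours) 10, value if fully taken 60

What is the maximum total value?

164

Sort by value density: J37 47/3≈15.7, J11 60/5≈12, J32 27/3≈9, J30 60/10≈6, J22 23/10≈2.3.
J37: take in full, 3 CPU-hours for value 47 → 13 left.
J11: take in full, 5 CPU-hours for value 60 → 8 left.
J32: take in full, 3 CPU-hours for value 27 → 5 left.
Only 5 CPU-hours remain; take 5/10 of J30 for value 60×5/10 = 30.
Total value = 164.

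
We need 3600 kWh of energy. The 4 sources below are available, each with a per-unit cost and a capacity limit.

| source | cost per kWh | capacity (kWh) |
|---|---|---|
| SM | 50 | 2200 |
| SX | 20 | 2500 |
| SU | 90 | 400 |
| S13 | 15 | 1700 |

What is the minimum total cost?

63500

Fill from the cheapest source first.
Take 1700 from S13 at 15 ; need 1900 more.
SX (20): take the remaining 1900 ; done.
SM, SU: unused.
Cost = 1700×15 + 1900×20 = 63500.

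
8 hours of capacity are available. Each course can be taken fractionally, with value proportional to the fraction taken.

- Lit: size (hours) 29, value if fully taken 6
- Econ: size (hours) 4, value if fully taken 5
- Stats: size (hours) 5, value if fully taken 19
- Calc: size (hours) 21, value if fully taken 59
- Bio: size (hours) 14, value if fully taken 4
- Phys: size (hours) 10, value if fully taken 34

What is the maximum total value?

Rank by value-to-size ratio: Stats 19/5≈3.8, Phys 34/10≈3.4, Calc 59/21≈2.81, Econ 5/4≈1.25, Bio 4/14≈0.286, Lit 6/29≈0.207.
Stats: take in full, 5 hours for value 19 ; 3 left.
3 hours left: a 3/10 share of Phys gives 34×3/10 = 10.2.
Total value = 29.2.

29.2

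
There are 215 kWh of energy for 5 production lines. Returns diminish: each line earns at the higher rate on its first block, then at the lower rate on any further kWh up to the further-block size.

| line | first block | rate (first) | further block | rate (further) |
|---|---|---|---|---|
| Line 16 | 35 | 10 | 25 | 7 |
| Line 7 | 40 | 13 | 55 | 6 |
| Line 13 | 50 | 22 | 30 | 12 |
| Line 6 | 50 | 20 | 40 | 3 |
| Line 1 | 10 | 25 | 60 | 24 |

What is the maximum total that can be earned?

4370

Order all 10 blocks by rate: Line 1/first 25 > Line 1/second 24 > Line 13/first 22 > Line 6/first 20 > Line 7/first 13 > Line 13/second 12 > Line 16/first 10 > Line 16/second 7 > Line 7/second 6 > Line 6/second 3.
Line 1 first at 25: fill all 10 → 205 left.
Line 1/second (24): +60 → 145 left.
Fill Line 13 first block (50 at 22) → 95 left.
Line 6/first (20): +50 → 45 left.
Line 7/first (13): +40 → 5 left.
5 remain; put them into Line 13 second at 12.
Total = 25×10 + 24×60 + 22×50 + 20×50 + 13×40 + 12×5 = 4370.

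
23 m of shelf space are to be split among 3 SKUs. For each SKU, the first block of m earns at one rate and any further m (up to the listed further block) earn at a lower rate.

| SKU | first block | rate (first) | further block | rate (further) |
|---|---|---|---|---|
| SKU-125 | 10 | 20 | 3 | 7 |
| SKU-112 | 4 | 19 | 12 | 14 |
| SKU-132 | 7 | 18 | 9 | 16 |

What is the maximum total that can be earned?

434

Order all 6 blocks by rate: SKU-125/T1 20 > SKU-112/T1 19 > SKU-132/T1 18 > SKU-132/T2 16 > SKU-112/T2 14 > SKU-125/T2 7.
SKU-125 T1 at 20: fill all 10 ; 13 left.
SKU-112/T1 (19): +4 ; 9 left.
SKU-132/T1 (18): +7 ; 2 left.
2 remain; put them into SKU-132 T2 at 16.
Total = 20×10 + 19×4 + 18×7 + 16×2 = 434.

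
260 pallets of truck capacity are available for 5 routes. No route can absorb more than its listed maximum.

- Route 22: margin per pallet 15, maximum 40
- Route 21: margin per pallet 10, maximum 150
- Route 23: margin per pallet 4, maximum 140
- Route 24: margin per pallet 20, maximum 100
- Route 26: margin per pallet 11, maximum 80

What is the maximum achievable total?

3880

Rank by margin per pallet: Route 24 20 > Route 22 15 > Route 26 11 > Route 21 10 > Route 23 4.
Give Route 24 100 to hit its cap of 100 → 160 left.
Route 22: +40 to 40 (cap) → 120 left.
Route 26: +80 to 80 (cap) → 40 left.
Route 21 has room for 150 but only 40 remain, so it gets 40.
Total = 15×40 + 10×40 + 20×100 + 11×80 = 3880.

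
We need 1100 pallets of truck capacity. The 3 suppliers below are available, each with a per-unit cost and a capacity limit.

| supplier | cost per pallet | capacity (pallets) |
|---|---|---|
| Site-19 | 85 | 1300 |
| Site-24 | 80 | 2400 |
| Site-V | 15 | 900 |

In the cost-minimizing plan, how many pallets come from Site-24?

Cheapest first:
Site-V (15): use full 900 — 200 pallets to go.
Site-24 (80): take the remaining 200 — done.
Site-19: unused.

200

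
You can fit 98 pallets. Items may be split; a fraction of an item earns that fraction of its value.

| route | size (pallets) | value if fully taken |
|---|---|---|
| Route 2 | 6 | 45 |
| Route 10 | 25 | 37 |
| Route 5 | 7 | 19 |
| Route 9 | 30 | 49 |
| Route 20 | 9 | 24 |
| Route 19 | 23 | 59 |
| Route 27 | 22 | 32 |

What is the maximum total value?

230.04

Best value per unit of size first: Route 2 45/6≈7.5, Route 5 19/7≈2.71, Route 20 24/9≈2.67, Route 19 59/23≈2.57, Route 9 49/30≈1.63, Route 10 37/25≈1.48, Route 27 32/22≈1.45.
Route 2: take in full, 6 pallets for value 45 ; 92 left.
Take all of Route 5 (7 pallets, value 19) ; 85 pallets left.
Route 20: take in full, 9 pallets for value 24 ; 76 left.
Take all of Route 19 (23 pallets, value 59) ; 53 pallets left.
Route 9: take in full, 30 pallets for value 49 ; 23 left.
Only 23 pallets remain; take 23/25 of Route 10 for value 37×23/25 = 34.04.
Total value = 230.04.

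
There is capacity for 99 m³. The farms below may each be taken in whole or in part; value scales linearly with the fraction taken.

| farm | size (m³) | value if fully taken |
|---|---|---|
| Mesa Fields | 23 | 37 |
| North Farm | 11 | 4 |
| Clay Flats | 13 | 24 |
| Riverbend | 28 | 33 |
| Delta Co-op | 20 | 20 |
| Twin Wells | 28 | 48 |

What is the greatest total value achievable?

149

Sort by value density: Clay Flats 24/13≈1.85, Twin Wells 48/28≈1.71, Mesa Fields 37/23≈1.61, Riverbend 33/28≈1.18, Delta Co-op 20/20≈1, North Farm 4/11≈0.364.
All 13 m³ of Clay Flats fit (value 24) — 86 remain.
All 28 m³ of Twin Wells fit (value 48) — 58 remain.
All 23 m³ of Mesa Fields fit (value 37) — 35 remain.
Take all of Riverbend (28 m³, value 33) — 7 m³ left.
Fill the last 7 m³ with part of Delta Co-op: 7/20 of it earns 7.
Total value = 149.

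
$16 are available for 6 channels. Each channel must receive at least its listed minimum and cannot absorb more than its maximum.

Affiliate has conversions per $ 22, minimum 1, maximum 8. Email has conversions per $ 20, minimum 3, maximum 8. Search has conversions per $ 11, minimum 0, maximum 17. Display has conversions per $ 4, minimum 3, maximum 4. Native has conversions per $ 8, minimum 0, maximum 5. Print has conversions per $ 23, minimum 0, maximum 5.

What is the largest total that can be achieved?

Meeting every minimum uses 1+3+0+3+0+0 = 7 $, leaving 9.
Rank by conversions per $: Print 23 > Affiliate 22 > Email 20 > Search 11 > Native 8 > Display 4.
Give Print 5 more to hit its cap of 5 → 4 left.
Affiliate: +4 (room for 7) → 5. Pool exhausted.
Total = 22×5 + 20×3 + 4×3 + 23×5 = 297.

297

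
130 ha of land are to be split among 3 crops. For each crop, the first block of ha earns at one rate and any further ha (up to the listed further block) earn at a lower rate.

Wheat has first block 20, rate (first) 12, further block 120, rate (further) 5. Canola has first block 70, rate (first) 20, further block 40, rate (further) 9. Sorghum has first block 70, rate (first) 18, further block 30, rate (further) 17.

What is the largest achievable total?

2480

Rank every tier by rate: Canola/tier1 20 > Sorghum/tier1 18 > Sorghum/tier2 17 > Wheat/tier1 12 > Canola/tier2 9 > Wheat/tier2 5.
Canola tier1 at 20: fill all 70 → 60 left.
Sorghum/tier1: +60 of 70 at 18; pool empty.
Total = 20×70 + 18×60 = 2480.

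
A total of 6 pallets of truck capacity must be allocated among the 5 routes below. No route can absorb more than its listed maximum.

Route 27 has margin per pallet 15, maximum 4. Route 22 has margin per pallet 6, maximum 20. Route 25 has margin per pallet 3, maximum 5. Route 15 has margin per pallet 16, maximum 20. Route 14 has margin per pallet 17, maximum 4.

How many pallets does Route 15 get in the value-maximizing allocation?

2

Order the routes by margin per pallet: Route 14 17 > Route 15 16 > Route 27 15 > Route 22 6 > Route 25 3.
Route 14 takes 4 to reach its cap of 4 — 2 left.
Route 15: +2 (room for 20) → 2. Pool exhausted.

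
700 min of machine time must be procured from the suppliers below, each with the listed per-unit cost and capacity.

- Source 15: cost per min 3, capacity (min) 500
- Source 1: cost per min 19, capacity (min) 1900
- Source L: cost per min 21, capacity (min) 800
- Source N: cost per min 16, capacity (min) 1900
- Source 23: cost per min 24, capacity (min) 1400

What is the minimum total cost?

Fill from the cheapest supplier first.
Source 15 (3): use full 500 → 200 min to go.
Take 200 from Source N at 16 to finish.
Source 1, Source L, Source 23: unused.
Cost = 500×3 + 200×16 = 4700.

4700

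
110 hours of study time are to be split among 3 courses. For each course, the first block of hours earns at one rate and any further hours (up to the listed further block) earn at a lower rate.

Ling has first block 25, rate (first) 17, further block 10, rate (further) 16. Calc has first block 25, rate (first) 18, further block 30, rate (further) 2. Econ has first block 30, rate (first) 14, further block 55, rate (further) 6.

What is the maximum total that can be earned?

1575

Rank every tier by rate: Calc/first 18 > Ling/first 17 > Ling/second 16 > Econ/first 14 > Econ/second 6 > Calc/second 2.
Calc/first (18): +25 ; 85 left.
Ling first at 17: fill all 25 ; 60 left.
Ling second at 16: fill all 10 ; 50 left.
Econ/first (14): +30 ; 20 left.
20 remain; put them into Econ second at 6.
Total = 18×25 + 17×25 + 16×10 + 14×30 + 6×20 = 1575.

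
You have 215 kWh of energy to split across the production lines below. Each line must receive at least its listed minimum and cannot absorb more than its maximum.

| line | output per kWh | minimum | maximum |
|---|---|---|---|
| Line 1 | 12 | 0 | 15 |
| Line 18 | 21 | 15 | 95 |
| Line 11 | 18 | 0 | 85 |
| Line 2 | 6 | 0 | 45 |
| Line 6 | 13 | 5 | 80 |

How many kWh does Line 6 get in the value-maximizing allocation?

35

Meeting every minimum uses 0+15+0+0+5 = 20 kWh, leaving 195.
Rank by output per kWh: Line 18 21 > Line 11 18 > Line 6 13 > Line 1 12 > Line 2 6.
Line 18: +80 to 95 (cap) → 115 left.
Line 11 takes 85 more to reach its cap of 85 → 30 left.
Line 6: +30 (room for 75) → 35. Pool exhausted.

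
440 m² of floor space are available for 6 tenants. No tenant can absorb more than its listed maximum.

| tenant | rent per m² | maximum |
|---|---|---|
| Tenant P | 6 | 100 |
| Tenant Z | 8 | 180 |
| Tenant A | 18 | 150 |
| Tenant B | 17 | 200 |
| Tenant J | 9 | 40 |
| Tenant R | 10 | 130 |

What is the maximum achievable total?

7000

Rank by rent per m²: Tenant A 18 > Tenant B 17 > Tenant R 10 > Tenant J 9 > Tenant Z 8 > Tenant P 6.
Give Tenant A 150 to hit its cap of 150 ; 290 left.
Give Tenant B 200 to hit its cap of 200 ; 90 left.
Tenant R: +90 (room for 130) → 90. Pool exhausted.
Total = 18×150 + 17×200 + 10×90 = 7000.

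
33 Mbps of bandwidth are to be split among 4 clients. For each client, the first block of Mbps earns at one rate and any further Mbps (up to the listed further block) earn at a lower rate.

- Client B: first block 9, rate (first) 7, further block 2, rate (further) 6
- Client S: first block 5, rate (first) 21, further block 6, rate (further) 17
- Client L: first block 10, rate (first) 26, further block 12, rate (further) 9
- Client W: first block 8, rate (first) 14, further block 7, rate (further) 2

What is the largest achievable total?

615

Order all 8 blocks by rate: Client L/tier1 26 > Client S/tier1 21 > Client S/tier2 17 > Client W/tier1 14 > Client L/tier2 9 > Client B/tier1 7 > Client B/tier2 6 > Client W/tier2 2.
Client L/tier1 (26): +10 ; 23 left.
Client S tier1 at 21: fill all 5 ; 18 left.
Fill Client S tier2 block (6 at 17) ; 12 left.
Fill Client W tier1 block (8 at 14) ; 4 left.
4 remain; put them into Client L tier2 at 9.
Total = 26×10 + 21×5 + 17×6 + 14×8 + 9×4 = 615.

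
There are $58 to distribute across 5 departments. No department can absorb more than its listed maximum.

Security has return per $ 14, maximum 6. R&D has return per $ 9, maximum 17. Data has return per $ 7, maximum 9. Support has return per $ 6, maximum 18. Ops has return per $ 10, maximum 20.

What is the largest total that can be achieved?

536

Rank by return per $: Security 14 > Ops 10 > R&D 9 > Data 7 > Support 6.
Give Security 6 to hit its cap of 6 → 52 left.
Give Ops 20 to hit its cap of 20 → 32 left.
R&D: +17 to 17 (cap) → 15 left.
Data takes 9 to reach its cap of 9 → 6 left.
Support has room for 18 but only 6 remain, so it gets 6.
Total = 14×6 + 9×17 + 7×9 + 6×6 + 10×20 = 536.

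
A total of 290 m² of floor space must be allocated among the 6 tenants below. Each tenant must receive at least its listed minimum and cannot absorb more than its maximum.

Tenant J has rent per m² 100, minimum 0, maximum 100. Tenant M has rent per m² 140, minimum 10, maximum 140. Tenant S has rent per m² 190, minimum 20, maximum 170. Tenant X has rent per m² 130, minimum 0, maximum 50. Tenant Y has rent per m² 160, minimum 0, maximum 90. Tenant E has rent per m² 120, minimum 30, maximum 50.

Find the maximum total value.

50100

Meeting every minimum uses 0+10+20+0+0+30 = 60 m², leaving 230.
Highest rent per m² first: Tenant S 190 > Tenant Y 160 > Tenant M 140 > Tenant X 130 > Tenant E 120 > Tenant J 100.
Tenant S: +150 to 170 (cap) → 80 left.
Only 80 left; Tenant Y takes them to reach 80.
Total = 140×10 + 190×170 + 160×80 + 120×30 = 50100.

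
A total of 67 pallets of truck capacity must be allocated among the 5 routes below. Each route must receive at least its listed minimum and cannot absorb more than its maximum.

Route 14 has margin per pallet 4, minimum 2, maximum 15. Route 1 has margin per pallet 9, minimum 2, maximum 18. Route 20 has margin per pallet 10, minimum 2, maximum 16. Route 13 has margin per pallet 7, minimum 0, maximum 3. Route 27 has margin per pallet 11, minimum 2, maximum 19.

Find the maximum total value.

596

Meeting every minimum uses 2+2+2+0+2 = 8 pallets, leaving 59.
Order the routes by margin per pallet: Route 27 11 > Route 20 10 > Route 1 9 > Route 13 7 > Route 14 4.
Give Route 27 17 more to hit its cap of 19 — 42 left.
Route 20 takes 14 more to reach its cap of 16 — 28 left.
Route 1: +16 to 18 (cap) — 12 left.
Route 13: +3 to 3 (cap) — 9 left.
Route 14 has room for 13 more but only 9 remain, so it gets 11.
Total = 4×11 + 9×18 + 10×16 + 7×3 + 11×19 = 596.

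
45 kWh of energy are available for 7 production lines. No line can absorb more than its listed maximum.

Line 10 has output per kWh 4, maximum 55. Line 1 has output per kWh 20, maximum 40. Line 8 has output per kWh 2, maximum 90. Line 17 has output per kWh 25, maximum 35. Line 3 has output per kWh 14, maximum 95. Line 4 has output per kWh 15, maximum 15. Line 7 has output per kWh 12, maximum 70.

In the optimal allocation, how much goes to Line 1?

10

Rank by output per kWh: Line 17 25 > Line 1 20 > Line 4 15 > Line 3 14 > Line 7 12 > Line 10 4 > Line 8 2.
Line 17: +35 to 35 (cap) — 10 left.
Line 1: +10 (room for 40) → 10. Pool exhausted.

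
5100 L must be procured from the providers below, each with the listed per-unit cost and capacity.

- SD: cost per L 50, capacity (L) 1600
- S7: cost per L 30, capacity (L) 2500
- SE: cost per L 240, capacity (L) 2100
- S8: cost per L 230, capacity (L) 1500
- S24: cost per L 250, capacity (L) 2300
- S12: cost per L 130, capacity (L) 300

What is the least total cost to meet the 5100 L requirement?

Cheapest first:
S7 (30): use full 2500 ; 2600 L to go.
SD (50): use full 1600 ; 1000 L to go.
Take 300 from S12 at 130 ; need 700 more.
S8 at 230: take 700 of its 1500 ; requirement met.
SE, S24: unused.
Cost = 2500×30 + 1600×50 + 300×130 + 700×230 = 355000.

355000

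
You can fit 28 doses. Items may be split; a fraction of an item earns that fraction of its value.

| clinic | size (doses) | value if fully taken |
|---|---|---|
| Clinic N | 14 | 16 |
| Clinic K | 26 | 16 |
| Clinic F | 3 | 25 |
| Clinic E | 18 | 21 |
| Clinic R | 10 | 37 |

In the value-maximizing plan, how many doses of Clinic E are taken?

Best value per unit of size first: Clinic F 25/3≈8.33, Clinic R 37/10≈3.7, Clinic E 21/18≈1.17, Clinic N 16/14≈1.14, Clinic K 16/26≈0.615.
Take all of Clinic F (3 doses, value 25) → 25 doses left.
Clinic R: take in full, 10 doses for value 37 → 15 left.
15 doses left: a 15/18 share of Clinic E gives 21×15/18 = 17.5.

15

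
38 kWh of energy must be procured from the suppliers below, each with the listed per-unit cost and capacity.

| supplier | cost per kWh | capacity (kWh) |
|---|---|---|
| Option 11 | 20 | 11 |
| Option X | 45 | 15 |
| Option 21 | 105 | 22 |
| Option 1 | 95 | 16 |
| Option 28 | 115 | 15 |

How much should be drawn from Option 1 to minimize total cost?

12

Use suppliers in increasing cost order.
Option 11 at 20: take all 11 kWh → 27 still needed.
Option X (45): use full 15 → 12 kWh to go.
Option 1 (95): take the remaining 12 → done.
Option 21, Option 28: unused.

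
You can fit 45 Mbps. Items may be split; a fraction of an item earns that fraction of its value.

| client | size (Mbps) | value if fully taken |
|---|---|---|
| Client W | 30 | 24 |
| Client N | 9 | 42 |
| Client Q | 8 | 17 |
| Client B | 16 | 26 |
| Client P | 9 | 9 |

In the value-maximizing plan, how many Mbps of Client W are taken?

3

Best value per unit of size first: Client N 42/9≈4.67, Client Q 17/8≈2.12, Client B 26/16≈1.62, Client P 9/9≈1, Client W 24/30≈0.8.
Client N: take in full, 9 Mbps for value 42 → 36 left.
All 8 Mbps of Client Q fit (value 17) → 28 remain.
All 16 Mbps of Client B fit (value 26) → 12 remain.
Client P: take in full, 9 Mbps for value 9 → 3 left.
Only 3 Mbps remain; take 3/30 of Client W for value 24×3/30 = 2.4.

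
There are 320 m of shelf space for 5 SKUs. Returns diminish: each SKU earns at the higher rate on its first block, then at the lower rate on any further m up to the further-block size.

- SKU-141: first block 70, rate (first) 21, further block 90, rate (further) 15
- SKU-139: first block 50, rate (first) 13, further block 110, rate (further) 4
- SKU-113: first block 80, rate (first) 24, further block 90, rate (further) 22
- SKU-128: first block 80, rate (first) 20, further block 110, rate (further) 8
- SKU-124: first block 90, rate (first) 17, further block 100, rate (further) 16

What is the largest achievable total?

Rank every tier by rate: SKU-113/first 24 > SKU-113/second 22 > SKU-141/first 21 > SKU-128/first 20 > SKU-124/first 17 > SKU-124/second 16 > SKU-141/second 15 > SKU-139/first 13 > SKU-128/second 8 > SKU-139/second 4.
SKU-113/first (24): +80 → 240 left.
Fill SKU-113 second block (90 at 22) → 150 left.
SKU-141 first at 21: fill all 70 → 80 left.
SKU-128 first at 20: fill all 80 → 0 left.
Total = 24×80 + 22×90 + 21×70 + 20×80 = 6970.

6970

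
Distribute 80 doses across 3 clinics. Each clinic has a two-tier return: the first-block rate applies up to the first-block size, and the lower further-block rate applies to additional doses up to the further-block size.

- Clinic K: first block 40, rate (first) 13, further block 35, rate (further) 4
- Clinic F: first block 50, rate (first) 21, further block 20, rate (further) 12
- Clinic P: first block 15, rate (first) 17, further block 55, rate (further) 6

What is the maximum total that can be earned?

1500

Order all 6 blocks by rate: Clinic F/first 21 > Clinic P/first 17 > Clinic K/first 13 > Clinic F/second 12 > Clinic P/second 6 > Clinic K/second 4.
Clinic F/first (21): +50 → 30 left.
Fill Clinic P first block (15 at 17) → 15 left.
15 remain; put them into Clinic K first at 13.
Total = 21×50 + 17×15 + 13×15 = 1500.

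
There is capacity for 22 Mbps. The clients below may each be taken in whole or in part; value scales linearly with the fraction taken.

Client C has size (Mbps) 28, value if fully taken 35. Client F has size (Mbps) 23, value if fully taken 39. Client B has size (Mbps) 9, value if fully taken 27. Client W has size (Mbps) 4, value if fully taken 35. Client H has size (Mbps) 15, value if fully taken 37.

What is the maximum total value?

84.2

Rank by value-to-size ratio: Client W 35/4≈8.75, Client B 27/9≈3, Client H 37/15≈2.47, Client F 39/23≈1.7, Client C 35/28≈1.25.
Client W: take in full, 4 Mbps for value 35 → 18 left.
Client B: take in full, 9 Mbps for value 27 → 9 left.
9 Mbps left: a 9/15 share of Client H gives 37×9/15 = 22.2.
Total value = 84.2.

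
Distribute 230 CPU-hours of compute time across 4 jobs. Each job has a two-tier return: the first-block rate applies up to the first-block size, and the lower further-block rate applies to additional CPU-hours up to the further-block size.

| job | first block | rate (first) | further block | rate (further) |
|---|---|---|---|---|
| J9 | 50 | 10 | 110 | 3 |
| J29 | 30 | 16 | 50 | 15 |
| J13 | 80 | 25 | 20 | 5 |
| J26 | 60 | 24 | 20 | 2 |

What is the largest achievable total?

4770

Order all 8 blocks by rate: J13/tier1 25 > J26/tier1 24 > J29/tier1 16 > J29/tier2 15 > J9/tier1 10 > J13/tier2 5 > J9/tier2 3 > J26/tier2 2.
J13/tier1 (25): +80 — 150 left.
J26/tier1 (24): +60 — 90 left.
Fill J29 tier1 block (30 at 16) — 60 left.
J29 tier2 at 15: fill all 50 — 10 left.
J9/tier1: +10 of 50 at 10; pool empty.
Total = 25×80 + 24×60 + 16×30 + 15×50 + 10×10 = 4770.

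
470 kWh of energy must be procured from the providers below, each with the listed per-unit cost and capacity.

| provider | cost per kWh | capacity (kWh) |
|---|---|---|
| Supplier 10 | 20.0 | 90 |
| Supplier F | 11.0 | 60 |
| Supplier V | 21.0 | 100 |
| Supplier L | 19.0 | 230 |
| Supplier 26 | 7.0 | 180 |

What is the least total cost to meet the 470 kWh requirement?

Fill from the cheapest provider first.
Take 180 from Supplier 26 at 7.0 — need 290 more.
Take 60 from Supplier F at 11.0 — need 230 more.
Take 230 from Supplier L at 19.0 — need 0 more.
Supplier 10, Supplier V: unused.
Cost = 180×7.0 + 60×11.0 + 230×19.0 = 6290.

6290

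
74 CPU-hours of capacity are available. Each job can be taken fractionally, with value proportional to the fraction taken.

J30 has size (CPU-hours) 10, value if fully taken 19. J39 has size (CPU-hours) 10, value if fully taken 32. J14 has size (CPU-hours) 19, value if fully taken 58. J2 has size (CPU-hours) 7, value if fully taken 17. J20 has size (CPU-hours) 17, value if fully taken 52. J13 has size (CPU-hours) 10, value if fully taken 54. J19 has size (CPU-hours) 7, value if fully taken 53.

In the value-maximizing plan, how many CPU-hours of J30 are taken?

Rank by value-to-size ratio: J19 53/7≈7.57, J13 54/10≈5.4, J39 32/10≈3.2, J20 52/17≈3.06, J14 58/19≈3.05, J2 17/7≈2.43, J30 19/10≈1.9.
J19: take in full, 7 CPU-hours for value 53 ; 67 left.
Take all of J13 (10 CPU-hours, value 54) ; 57 CPU-hours left.
Take all of J39 (10 CPU-hours, value 32) ; 47 CPU-hours left.
All 17 CPU-hours of J20 fit (value 52) ; 30 remain.
All 19 CPU-hours of J14 fit (value 58) ; 11 remain.
J2: take in full, 7 CPU-hours for value 17 ; 4 left.
Fill the last 4 CPU-hours with part of J30: 4/10 of it earns 7.6.

4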